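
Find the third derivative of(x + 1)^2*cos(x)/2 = x^2*sin(x)/2 + x*sin(x) - 3*x*cos(x) - 5*sin(x)/2 - 3*cos(x)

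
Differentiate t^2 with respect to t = 2*t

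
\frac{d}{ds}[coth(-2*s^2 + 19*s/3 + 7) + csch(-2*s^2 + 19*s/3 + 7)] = (12*s*cosh(-2*s^2 + 19*s/3 + 7) + 12*s - 19*cosh(-2*s^2 + 19*s/3 + 7) - 19)/(3*sinh(-2*s^2 + 19*s/3 + 7)^2)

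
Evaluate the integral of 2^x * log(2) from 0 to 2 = 3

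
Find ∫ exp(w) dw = exp(w) + C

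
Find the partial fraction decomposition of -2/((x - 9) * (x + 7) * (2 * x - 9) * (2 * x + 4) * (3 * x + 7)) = 81/(19516*(3*x + 7)) + 16/(110331*(2*x - 9)) - 1/(25760*(x + 7)) - 1/(715*(x + 2)) - 1/(53856*(x - 9))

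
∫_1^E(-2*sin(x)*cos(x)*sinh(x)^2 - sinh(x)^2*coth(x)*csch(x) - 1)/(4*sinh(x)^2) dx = -coth(1)/4 - csch(1)/4 - cos(1)^2/4 + csch(E)/4 + cos(E)^2/4 + coth(E)/4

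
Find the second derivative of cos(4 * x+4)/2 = -8*cos(4*x + 4)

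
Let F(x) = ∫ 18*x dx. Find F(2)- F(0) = 36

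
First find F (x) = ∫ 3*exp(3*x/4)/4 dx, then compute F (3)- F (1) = -exp(3/4) + exp(9/4)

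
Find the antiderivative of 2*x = x^2 + C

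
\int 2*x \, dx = x^2 + C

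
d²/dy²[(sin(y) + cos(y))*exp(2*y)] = (-sin(y) + 7*cos(y))*exp(2*y)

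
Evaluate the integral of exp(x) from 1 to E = -E + exp(E)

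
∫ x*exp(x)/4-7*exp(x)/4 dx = (x - 8)*exp(x)/4 + C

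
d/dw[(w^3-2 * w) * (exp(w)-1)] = w^3*exp(w) + 3*w^2*exp(w) - 3*w^2 - 2*w*exp(w) - 2*exp(w) + 2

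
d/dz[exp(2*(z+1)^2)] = 4*z*exp(2*z^2 + 4*z + 2) + 4*exp(2*z^2 + 4*z + 2)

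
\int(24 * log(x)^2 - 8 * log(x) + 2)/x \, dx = 2*(4*log(x)^2 - 2*log(x) + 1)*log(x) + C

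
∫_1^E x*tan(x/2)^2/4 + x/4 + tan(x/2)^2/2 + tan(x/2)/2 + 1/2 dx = -3*tan(1/2)/2 + (1 + E/2)*tan(E/2)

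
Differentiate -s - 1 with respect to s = -1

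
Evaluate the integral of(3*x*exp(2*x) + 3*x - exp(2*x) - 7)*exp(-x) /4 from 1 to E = -exp(-1)/4 + E/4 + (-1 + 3*E/4)*(-exp(-E) + exp(E))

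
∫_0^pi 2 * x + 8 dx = -16 + (-4 - pi)^2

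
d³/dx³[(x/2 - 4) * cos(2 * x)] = 4*x*sin(2*x) - 32*sin(2*x) - 6*cos(2*x)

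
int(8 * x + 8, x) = 4*x^2 + 8*x + C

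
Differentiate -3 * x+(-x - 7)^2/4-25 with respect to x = x/2 + 1/2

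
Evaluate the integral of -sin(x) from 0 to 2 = -1 + cos(2)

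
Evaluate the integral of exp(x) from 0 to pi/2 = -1 + exp(pi/2)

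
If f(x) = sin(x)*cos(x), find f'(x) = cos(2*x)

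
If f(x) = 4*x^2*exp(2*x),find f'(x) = 8*x^2*exp(2*x) + 8*x*exp(2*x)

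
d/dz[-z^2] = -2*z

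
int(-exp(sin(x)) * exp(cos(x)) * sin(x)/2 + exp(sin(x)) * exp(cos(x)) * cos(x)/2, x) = exp(sqrt(2)*sin(x + pi/4))/2 + C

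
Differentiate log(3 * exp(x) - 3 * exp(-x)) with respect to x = (exp(2*x) + 1)/(exp(2*x) - 1)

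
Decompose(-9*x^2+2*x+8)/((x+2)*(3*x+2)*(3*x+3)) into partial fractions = 2/(3*x + 2) - 8/(3*(x + 2)) + 1/(x + 1)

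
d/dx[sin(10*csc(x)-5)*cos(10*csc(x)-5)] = -10*(cos(x - 10 + 20/sin(x)) + cos(x + 10 - 20/sin(x)))/(1 - cos(2*x))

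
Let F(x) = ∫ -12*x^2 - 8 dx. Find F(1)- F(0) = -12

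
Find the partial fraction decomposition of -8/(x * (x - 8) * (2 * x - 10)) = 4/(15*(x - 5)) - 1/(6*(x - 8)) - 1/(10*x)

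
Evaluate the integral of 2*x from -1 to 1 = 0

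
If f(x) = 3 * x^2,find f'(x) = 6*x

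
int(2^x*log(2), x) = 2^x + C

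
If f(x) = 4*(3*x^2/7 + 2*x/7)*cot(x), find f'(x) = -12*x^2/(7*sin(x)^2) + 24*x/(7*tan(x)) - 8*x/(7*sin(x)^2) + 8/(7*tan(x))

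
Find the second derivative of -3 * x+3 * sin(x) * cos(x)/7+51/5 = -6*sin(2*x)/7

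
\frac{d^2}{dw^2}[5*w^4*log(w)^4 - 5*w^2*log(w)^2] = 60*w^2*log(w)^4 + 140*w^2*log(w)^3 + 60*w^2*log(w)^2 - 10*log(w)^2 - 30*log(w) - 10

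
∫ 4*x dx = 2*x^2 + C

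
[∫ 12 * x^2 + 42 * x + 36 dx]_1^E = -81 + (2 + E)^2*(5 + 4*E)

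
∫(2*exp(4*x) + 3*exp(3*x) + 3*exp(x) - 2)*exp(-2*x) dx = 6*sinh(x) + 2*cosh(2*x) + C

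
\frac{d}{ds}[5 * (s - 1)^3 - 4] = 15*s^2 - 30*s + 15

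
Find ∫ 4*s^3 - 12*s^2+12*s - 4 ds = s^4 - 4*s^3 + 6*s^2 - 4*s + C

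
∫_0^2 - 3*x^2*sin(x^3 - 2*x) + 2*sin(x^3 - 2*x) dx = -1 + cos(4)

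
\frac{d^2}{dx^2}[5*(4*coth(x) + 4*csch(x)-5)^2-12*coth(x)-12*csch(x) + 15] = (-265*sinh(x) - 212*sinh(2*x) - 53*sinh(3*x) + 920*cosh(x) + 320*cosh(2*x) + 40*cosh(3*x) + 640)/sinh(x)^4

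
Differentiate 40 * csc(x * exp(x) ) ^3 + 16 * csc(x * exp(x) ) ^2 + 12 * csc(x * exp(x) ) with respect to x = -4*(3*x + 8*x/sin(x*exp(x)) + 30*x/sin(x*exp(x))^2 + 3 + 8/sin(x*exp(x)) + 30/sin(x*exp(x))^2)*exp(x)*cos(x*exp(x))/sin(x*exp(x))^2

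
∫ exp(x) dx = exp(x) + C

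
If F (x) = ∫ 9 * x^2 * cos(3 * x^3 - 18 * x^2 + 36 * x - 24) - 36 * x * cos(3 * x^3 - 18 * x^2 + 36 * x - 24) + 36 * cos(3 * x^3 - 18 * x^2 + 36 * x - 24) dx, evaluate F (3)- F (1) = 2*sin(3)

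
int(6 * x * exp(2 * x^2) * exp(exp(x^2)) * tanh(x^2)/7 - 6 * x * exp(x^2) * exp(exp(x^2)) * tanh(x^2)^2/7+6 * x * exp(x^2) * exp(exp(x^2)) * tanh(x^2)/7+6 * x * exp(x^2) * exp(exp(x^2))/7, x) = 3*exp(x^2 + exp(x^2))*tanh(x^2)/7 + C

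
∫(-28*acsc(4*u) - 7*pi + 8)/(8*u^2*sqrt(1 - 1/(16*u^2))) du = 7*(4*acsc(4*u) + pi)^2/16 - 4*acsc(4*u) + C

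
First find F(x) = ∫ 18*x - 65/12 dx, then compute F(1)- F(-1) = -65/6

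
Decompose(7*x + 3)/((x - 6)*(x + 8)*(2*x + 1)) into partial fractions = 2/(195*(2*x + 1)) - 53/(210*(x + 8)) + 45/(182*(x - 6))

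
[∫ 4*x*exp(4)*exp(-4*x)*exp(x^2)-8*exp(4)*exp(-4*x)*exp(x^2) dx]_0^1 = -2*exp(4) + 2*E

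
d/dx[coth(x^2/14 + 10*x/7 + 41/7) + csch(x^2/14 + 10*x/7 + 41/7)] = -(x*cosh(x^2/14 + 10*x/7 + 41/7) + x + 10*cosh(x^2/14 + 10*x/7 + 41/7) + 10)/(7*sinh(x^2/14 + 10*x/7 + 41/7)^2)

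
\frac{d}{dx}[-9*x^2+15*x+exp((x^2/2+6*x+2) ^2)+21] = x^3*exp(x^4/4 + 6*x^3 + 38*x^2 + 24*x + 4) + 18*x^2*exp(x^4/4 + 6*x^3 + 38*x^2 + 24*x + 4) + 76*x*exp(x^4/4 + 6*x^3 + 38*x^2 + 24*x + 4) - 18*x + 24*exp(x^4/4 + 6*x^3 + 38*x^2 + 24*x + 4) + 15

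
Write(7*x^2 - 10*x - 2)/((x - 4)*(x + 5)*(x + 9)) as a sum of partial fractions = 655/(52*(x + 9)) - 223/(36*(x + 5)) + 70/(117*(x - 4))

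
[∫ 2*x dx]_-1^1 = 0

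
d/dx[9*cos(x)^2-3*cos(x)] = 3*sin(x) - 9*sin(2*x)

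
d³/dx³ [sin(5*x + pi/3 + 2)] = -125*cos(5*x + pi/3 + 2)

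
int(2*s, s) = s^2 + C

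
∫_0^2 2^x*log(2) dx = 3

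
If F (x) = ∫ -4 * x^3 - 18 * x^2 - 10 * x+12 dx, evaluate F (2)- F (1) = -60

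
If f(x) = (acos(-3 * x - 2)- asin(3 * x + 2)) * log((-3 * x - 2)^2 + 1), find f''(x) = (-162*x^2*acos(-3*x - 2) + 162*x^2*asin(3*x + 2) - 216*x*acos(-3*x - 2) + 216*x*asin(3*x + 2) - 54*acos(-3*x - 2) + 54*asin(3*x + 2))/(81*x^4 + 216*x^3 + 234*x^2 + 120*x + 25)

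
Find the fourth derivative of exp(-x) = exp(-x)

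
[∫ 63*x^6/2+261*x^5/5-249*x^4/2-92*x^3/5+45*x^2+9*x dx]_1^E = -16/5 + 3*E*(3 + 5*E)*(2*E/3 + 2*exp(2))*(-4*E + 3 + 3*exp(2)/5 + 3*exp(3)/5)/4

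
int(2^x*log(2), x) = 2^x + C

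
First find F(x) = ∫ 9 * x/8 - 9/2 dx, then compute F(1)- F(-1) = -9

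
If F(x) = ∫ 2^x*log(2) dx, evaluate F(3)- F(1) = 6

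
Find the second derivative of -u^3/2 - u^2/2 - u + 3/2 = -3*u - 1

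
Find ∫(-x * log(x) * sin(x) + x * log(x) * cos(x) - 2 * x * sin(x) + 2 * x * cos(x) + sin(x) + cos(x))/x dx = sqrt(2)*(log(x) + 2)*sin(x + pi/4) + C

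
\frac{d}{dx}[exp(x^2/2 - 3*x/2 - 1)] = (2*x - 3)*exp(x^2/2 - 3*x/2 - 1)/2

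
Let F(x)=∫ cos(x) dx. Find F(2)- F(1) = -sin(1) + sin(2)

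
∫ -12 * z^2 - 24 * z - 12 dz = -4*z^3 - 12*z^2 - 12*z + C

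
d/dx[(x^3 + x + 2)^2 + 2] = 6*x^5 + 8*x^3 + 12*x^2 + 2*x + 4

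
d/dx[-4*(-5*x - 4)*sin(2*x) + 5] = 40*x*cos(2*x) + 20*sin(2*x) + 32*cos(2*x)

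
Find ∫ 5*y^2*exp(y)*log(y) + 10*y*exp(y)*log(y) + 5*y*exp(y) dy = 5*y^2*exp(y)*log(y) + C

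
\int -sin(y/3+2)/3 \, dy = cos(y/3 + 2) + C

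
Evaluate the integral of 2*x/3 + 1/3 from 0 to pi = pi/3 + pi^2/3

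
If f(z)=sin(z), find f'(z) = cos(z)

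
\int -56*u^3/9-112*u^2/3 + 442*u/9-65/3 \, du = -14*u^4/9 - 112*u^3/9 + 221*u^2/9 - 65*u/3 + C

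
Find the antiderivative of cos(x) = sin(x) + C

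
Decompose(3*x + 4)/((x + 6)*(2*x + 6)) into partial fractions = 7/(3*(x + 6)) - 5/(6*(x + 3))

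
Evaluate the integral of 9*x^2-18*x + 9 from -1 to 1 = 24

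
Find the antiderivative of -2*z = -z^2 + C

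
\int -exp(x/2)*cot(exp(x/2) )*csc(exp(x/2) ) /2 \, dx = csc(exp(x/2)) + C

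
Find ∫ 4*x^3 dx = x^4 + C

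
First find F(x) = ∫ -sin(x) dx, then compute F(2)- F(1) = -cos(1) + cos(2)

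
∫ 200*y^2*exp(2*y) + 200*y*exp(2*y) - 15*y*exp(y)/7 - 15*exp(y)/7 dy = 5*y*(140*y*exp(y) - 3)*exp(y)/7 + C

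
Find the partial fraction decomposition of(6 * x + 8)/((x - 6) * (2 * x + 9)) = 38/(21*(2*x + 9)) + 44/(21*(x - 6))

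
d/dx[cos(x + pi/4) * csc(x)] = -sqrt(2)/(2*sin(x)^2)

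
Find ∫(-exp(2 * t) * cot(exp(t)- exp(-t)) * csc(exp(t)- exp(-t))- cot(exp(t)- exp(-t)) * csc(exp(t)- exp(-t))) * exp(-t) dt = csc(2*sinh(t)) + C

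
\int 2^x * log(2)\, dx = 2^x + C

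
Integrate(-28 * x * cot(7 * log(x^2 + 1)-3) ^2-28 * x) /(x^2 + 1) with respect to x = 2*cot(7*log(x^2 + 1) - 3) + C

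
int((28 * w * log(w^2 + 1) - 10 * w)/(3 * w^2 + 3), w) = (7*log(w^2 + 1) - 5)*log(w^2 + 1)/3 + C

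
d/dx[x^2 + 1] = 2*x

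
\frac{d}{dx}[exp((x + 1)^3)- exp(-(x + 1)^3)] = (3*x^2*exp(2*x^3 + 6*x^2 + 6*x + 2) + 3*x^2 + 6*x*exp(2*x^3 + 6*x^2 + 6*x + 2) + 6*x + 3*exp(2*x^3 + 6*x^2 + 6*x + 2) + 3)*exp(-x^3 - 3*x^2 - 3*x - 1)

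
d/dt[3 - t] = -1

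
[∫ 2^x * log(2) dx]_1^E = -2 + 2^E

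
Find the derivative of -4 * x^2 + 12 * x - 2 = 12 - 8*x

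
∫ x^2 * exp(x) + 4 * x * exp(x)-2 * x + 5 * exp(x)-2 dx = ((x + 1)^2 + 2)*(exp(x) - 1) + C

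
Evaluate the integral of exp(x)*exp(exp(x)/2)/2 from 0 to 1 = -exp(1/2) + exp(E/2)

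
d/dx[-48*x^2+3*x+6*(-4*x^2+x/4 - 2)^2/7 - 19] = 384*x^3/7 - 36*x^2/7 - 1917*x/28 + 15/7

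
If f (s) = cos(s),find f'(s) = -sin(s)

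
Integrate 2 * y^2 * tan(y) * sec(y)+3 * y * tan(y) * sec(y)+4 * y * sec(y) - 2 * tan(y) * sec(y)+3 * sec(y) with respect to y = (2*y^2 + 3*y - 2)*sec(y) + C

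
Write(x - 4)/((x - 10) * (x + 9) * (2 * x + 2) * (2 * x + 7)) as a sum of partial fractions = -2/(99*(2*x + 7)) + 13/(3344*(x + 9)) + 1/(176*(x + 1)) + 1/(1881*(x - 10))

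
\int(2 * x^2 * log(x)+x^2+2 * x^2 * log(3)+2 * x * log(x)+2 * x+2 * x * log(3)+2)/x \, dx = ((x + 1)^2 + 1)*log(3*x) + C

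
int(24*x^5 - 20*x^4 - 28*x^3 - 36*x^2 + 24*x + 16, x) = 4*x^6 - 4*x^5 - 7*x^4 - 12*x^3 + 12*x^2 + 16*x + C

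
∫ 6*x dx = 3*x^2 + C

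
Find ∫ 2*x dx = x^2 + C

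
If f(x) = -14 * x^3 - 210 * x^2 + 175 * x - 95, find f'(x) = -42*x^2 - 420*x + 175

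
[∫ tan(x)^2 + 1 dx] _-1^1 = 2*tan(1)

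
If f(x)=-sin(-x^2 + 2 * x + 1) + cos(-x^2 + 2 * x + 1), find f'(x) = 2*x*sin(-x^2 + 2*x + 1) + 2*x*cos(-x^2 + 2*x + 1) - 2*sin(-x^2 + 2*x + 1) - 2*cos(-x^2 + 2*x + 1)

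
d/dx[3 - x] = -1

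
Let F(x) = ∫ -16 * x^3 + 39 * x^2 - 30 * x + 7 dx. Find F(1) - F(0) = 1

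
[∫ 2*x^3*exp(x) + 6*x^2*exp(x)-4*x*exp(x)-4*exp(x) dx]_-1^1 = -2*E - 2*exp(-1)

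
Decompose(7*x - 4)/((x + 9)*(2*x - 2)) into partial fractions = 67/(20*(x + 9)) + 3/(20*(x - 1))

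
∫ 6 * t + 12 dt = 3*t^2 + 12*t + C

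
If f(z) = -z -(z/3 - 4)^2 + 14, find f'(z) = 5/3 - 2*z/9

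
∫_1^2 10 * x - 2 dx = 13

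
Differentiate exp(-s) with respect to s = -exp(-s)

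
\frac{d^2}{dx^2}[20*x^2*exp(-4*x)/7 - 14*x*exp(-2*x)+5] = (320*x^2 - 392*x*exp(2*x) - 320*x + 392*exp(2*x) + 40)*exp(-4*x)/7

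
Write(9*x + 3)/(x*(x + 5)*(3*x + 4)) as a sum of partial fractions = 81/(44*(3*x + 4)) - 42/(55*(x + 5)) + 3/(20*x)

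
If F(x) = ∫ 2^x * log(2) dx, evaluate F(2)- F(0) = 3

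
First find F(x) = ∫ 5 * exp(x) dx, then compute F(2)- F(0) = -5 + 5*exp(2)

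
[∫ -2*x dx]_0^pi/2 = -pi^2/4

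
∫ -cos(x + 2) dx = -sin(x + 2) + C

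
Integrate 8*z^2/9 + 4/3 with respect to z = 8*z^3/27 + 4*z/3 + C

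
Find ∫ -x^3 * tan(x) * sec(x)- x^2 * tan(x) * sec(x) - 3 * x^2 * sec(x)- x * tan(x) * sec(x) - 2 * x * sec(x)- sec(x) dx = -x*(x^2 + x + 1)*sec(x) + C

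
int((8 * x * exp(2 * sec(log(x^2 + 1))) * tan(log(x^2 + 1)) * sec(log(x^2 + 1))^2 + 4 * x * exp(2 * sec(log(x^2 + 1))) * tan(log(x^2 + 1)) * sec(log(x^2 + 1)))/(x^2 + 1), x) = 2*exp(2*sec(log(x^2 + 1)))*sec(log(x^2 + 1)) + C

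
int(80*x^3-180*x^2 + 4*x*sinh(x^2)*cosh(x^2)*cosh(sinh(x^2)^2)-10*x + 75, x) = 20*x^4 - 60*x^3 - 5*x^2 + 75*x + sinh(sinh(x^2)^2) + C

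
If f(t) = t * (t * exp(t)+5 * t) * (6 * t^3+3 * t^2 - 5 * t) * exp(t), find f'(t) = 12*t^5*exp(2*t) + 30*t^5*exp(t) + 36*t^4*exp(2*t) + 165*t^4*exp(t) + 2*t^3*exp(2*t) + 35*t^3*exp(t) - 15*t^2*exp(2*t) - 75*t^2*exp(t)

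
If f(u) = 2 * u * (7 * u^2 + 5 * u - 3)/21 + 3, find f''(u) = 4*u + 20/21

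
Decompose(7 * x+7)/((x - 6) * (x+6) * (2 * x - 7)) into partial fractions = -126/(95*(2*x - 7)) - 35/(228*(x + 6)) + 49/(60*(x - 6))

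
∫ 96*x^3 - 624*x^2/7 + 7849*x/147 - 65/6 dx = 24*x^4 - 208*x^3/7 + 7849*x^2/294 - 65*x/6 + C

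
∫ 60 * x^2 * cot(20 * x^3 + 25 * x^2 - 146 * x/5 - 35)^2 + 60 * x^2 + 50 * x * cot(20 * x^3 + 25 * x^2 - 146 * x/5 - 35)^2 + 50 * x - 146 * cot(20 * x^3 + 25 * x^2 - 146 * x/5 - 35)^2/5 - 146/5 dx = cot((5*x + 7)*(-20*x^2 + 3*x + 25)/5) + C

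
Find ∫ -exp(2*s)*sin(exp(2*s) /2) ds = cos(exp(2*s)/2) + C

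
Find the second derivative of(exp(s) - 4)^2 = 4*exp(2*s) - 8*exp(s)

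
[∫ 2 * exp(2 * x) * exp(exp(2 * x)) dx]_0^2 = -E + exp(exp(4))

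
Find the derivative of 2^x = 2^x*log(2)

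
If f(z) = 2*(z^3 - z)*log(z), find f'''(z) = (12*z^2*log(z) + 22*z^2 + 2)/z^2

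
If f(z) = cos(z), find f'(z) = -sin(z)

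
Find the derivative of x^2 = 2*x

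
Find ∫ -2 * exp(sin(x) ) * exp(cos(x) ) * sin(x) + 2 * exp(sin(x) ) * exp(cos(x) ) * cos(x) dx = 2*exp(sqrt(2)*sin(x + pi/4)) + C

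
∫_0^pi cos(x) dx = 0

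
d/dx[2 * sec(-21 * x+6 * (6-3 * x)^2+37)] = 216*x*tan(54*x^2 - 237*x + 253)*sec(54*x^2 - 237*x + 253) - 474*tan(54*x^2 - 237*x + 253)*sec(54*x^2 - 237*x + 253)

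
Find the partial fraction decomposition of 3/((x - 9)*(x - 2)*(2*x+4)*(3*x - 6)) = -1/(352*(x + 2)) + 3/(1568*(x - 2)) - 1/(56*(x - 2)^2) + 1/(1078*(x - 9))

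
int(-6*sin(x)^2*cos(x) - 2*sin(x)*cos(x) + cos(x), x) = (-sin(x) + cos(2*x))*sin(x) + C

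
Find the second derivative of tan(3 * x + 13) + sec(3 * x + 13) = 18*tan(3*x + 13)^3 + 18*tan(3*x + 13)^2*sec(3*x + 13) + 18*tan(3*x + 13) + 9*sec(3*x + 13)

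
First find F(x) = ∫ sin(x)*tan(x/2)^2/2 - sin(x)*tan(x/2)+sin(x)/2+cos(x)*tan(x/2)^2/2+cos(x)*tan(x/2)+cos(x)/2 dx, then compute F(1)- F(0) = (cos(1) + sin(1))*tan(1/2)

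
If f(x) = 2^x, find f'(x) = 2^x*log(2)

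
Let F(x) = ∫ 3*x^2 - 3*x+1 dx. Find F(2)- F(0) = 4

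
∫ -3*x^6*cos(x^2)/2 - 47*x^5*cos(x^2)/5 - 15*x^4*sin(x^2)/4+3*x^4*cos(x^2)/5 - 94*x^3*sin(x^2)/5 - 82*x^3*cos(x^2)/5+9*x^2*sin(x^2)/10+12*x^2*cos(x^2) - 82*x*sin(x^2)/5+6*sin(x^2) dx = -x*(x^2 + 6*x - 4)*(15*x^2 + 4*x + 30)*sin(x^2)/20 + C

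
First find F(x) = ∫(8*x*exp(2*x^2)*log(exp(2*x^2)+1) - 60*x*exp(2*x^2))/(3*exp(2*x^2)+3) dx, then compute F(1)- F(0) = -5*log(1 + exp(2)) - log(2)^2/3 + log(1 + exp(2))^2/3 + 5*log(2)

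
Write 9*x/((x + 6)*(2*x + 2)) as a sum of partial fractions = 27/(5*(x + 6)) - 9/(10*(x + 1))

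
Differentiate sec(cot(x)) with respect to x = -sin(1/tan(x))/(sin(x)^2*cos(1/tan(x))^2)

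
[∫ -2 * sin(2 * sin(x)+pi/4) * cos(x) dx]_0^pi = 0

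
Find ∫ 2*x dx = x^2 + C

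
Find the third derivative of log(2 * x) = 2/x^3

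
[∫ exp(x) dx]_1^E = -E + exp(E)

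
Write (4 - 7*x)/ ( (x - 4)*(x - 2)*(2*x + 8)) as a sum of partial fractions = 1/(3*(x + 4)) + 5/(12*(x - 2)) - 3/(4*(x - 4))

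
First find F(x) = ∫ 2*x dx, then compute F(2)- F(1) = 3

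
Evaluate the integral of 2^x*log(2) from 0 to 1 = 1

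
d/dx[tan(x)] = cos(x)^(-2)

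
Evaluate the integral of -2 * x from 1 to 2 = -3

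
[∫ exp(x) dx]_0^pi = -1 + exp(pi)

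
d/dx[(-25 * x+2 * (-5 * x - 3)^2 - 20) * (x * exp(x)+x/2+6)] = 50*x^3*exp(x) + 185*x^2*exp(x) + 75*x^2 + 68*x*exp(x) + 635*x - 2*exp(x) + 209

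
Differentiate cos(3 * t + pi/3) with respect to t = -3*sin(3*t + pi/3)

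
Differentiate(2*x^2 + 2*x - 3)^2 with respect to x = 16*x^3 + 24*x^2 - 16*x - 12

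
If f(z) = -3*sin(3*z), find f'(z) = -9*cos(3*z)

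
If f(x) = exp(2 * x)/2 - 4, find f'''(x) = 4*exp(2*x)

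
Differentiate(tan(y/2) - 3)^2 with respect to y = (sin(y/2)/cos(y/2) - 3)/cos(y/2)^2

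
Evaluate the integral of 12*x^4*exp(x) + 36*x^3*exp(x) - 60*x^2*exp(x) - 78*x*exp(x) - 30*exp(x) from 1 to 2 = -60*exp(2) + 54*E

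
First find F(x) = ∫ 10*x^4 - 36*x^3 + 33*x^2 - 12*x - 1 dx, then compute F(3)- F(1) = 0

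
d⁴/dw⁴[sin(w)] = sin(w)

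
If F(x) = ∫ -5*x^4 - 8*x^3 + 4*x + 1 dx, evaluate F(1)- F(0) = 0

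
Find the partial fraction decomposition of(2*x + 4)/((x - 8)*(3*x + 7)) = 2/(31*(3*x + 7)) + 20/(31*(x - 8))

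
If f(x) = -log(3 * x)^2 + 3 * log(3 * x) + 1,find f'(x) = (-2*log(x) - 2*log(3) + 3)/x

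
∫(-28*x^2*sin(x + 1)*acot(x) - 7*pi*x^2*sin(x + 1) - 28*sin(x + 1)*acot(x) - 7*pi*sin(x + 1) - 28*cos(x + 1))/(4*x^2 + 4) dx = 7*(acot(x) + pi/4)*cos(x + 1) + C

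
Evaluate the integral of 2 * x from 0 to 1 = 1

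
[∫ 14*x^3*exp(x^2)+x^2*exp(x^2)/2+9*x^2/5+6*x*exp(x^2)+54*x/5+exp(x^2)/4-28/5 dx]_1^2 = -13*E/4 + 74/5 + 49*exp(4)/2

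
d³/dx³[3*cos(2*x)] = 24*sin(2*x)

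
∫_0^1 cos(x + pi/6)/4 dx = -1/8 + sin(pi/6 + 1)/4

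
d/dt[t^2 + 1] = 2*t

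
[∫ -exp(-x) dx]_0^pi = -1 + exp(-pi)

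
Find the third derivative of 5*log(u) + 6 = 10/u^3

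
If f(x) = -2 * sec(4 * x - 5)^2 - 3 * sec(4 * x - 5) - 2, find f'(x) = -16*tan(4*x - 5)*sec(4*x - 5)^2 - 12*tan(4*x - 5)*sec(4*x - 5)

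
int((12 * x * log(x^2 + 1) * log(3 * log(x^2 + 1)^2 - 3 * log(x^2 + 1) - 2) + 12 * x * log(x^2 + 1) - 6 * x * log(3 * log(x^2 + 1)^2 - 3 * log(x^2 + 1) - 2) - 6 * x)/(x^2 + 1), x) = (3*log(x^2 + 1)^2 - 3*log(x^2 + 1) - 2)*log(3*log(x^2 + 1)^2 - 3*log(x^2 + 1) - 2) + C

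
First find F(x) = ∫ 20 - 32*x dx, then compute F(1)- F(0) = 4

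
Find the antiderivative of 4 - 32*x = -16*x^2 + 4*x + C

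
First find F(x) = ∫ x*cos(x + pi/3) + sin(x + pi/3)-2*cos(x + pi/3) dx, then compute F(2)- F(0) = sqrt(3)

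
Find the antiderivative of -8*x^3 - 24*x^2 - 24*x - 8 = -2*x^4 - 8*x^3 - 12*x^2 - 8*x + C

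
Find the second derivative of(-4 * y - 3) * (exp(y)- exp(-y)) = (-4*y*exp(2*y) + 4*y - 11*exp(2*y) - 5)*exp(-y)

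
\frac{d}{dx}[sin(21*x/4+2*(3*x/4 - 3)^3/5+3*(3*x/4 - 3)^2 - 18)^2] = 3*(-27*x^2 + 36*x + 8)*sin(3*(-9*x^3 + 18*x^2 + 8*x + 96)/80)/160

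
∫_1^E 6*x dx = -3 + 3*exp(2)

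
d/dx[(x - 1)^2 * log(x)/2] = (2*x^2*log(x) + x^2 - 2*x*log(x) - 2*x + 1)/(2*x)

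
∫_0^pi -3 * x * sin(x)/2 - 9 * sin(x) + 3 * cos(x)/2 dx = -18 - 3*pi/2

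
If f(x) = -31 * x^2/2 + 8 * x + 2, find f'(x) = 8 - 31*x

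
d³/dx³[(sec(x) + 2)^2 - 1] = 4*(-1 - 2/cos(x) + 6/cos(x)^2 + 6/cos(x)^3)*sin(x)/cos(x)^2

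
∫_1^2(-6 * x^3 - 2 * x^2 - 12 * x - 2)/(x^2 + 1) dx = -11 - 3*log(5) + 3*log(2)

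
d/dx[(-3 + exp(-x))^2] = (6*exp(x) - 2)*exp(-2*x)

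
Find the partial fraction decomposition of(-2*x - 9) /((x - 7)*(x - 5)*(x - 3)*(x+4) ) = 1/(693*(x + 4)) - 15/(56*(x - 3)) + 19/(36*(x - 5)) - 23/(88*(x - 7))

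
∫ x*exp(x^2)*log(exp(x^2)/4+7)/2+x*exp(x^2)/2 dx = (exp(x^2) + 28)*log(exp(x^2)/4 + 7)/4 + C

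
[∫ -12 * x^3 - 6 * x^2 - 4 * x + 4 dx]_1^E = (1 - 3*E)*(-1 + E + exp(2) + exp(3)) + 4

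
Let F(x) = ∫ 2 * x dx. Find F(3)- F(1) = 8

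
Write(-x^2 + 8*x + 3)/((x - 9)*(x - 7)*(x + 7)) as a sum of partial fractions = -51/(112*(x + 7)) - 5/(14*(x - 7)) - 3/(16*(x - 9))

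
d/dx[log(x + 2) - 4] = 1/(x + 2)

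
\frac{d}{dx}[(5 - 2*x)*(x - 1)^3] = -8*x^3 + 33*x^2 - 42*x + 17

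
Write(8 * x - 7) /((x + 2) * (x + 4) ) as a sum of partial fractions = 39/(2*(x + 4)) - 23/(2*(x + 2))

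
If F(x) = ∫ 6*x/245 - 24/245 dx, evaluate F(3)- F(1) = -24/245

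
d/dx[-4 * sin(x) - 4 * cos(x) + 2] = 4*sin(x) - 4*cos(x)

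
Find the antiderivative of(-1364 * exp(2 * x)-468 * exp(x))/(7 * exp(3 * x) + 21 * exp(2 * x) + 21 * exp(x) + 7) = (-1073*exp(2*x) - 782*exp(x) - 157)/(7*(exp(2*x) + 2*exp(x) + 1)) + C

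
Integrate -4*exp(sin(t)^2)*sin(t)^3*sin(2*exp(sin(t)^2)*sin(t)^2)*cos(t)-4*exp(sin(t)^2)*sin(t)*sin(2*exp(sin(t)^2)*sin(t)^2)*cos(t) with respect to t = cos(2*exp(sin(t)^2)*sin(t)^2) + C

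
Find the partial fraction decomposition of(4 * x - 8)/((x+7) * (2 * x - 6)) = 9/(5*(x + 7)) + 1/(5*(x - 3))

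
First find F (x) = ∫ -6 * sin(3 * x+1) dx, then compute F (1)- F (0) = 2*cos(4) - 2*cos(1)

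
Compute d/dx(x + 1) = 1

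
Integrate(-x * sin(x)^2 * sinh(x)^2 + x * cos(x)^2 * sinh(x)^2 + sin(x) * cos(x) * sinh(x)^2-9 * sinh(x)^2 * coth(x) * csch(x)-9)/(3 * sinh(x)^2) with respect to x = x*sin(2*x)/6 + 3*coth(x) + 3*csch(x) + C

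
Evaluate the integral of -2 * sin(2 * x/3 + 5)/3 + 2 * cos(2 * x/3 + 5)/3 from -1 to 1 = sin(17/3) - cos(13/3) + cos(17/3) - sin(13/3)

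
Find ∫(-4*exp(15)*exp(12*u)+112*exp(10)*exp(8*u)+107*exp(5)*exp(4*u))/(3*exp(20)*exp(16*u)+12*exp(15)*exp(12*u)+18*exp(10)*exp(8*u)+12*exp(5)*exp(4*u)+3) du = (24*(exp(4*u + 5) + 1)^3 + 4*(exp(4*u + 5) + 1)^2 - 60*exp(4*u + 5) - 57)/(12*(exp(4*u + 5) + 1)^3) + C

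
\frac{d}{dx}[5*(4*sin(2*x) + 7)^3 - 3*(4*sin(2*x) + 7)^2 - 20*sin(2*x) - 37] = 1920*sin(2*x)^2*cos(2*x) + 3264*sin(4*x) + 5504*cos(2*x)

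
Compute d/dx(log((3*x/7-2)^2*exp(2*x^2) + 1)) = (36*x^3*exp(2*x^2) - 336*x^2*exp(2*x^2) + 802*x*exp(2*x^2) - 84*exp(2*x^2))/(9*x^2*exp(2*x^2) - 84*x*exp(2*x^2) + 196*exp(2*x^2) + 49)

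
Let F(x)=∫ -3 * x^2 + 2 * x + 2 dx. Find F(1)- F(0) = 2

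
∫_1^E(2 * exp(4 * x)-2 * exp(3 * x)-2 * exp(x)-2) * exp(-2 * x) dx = -2*exp(E) - (E - exp(-1))^2 - 2*exp(-1) + 2*exp(-E) + 2*E + (-exp(-E) + exp(E))^2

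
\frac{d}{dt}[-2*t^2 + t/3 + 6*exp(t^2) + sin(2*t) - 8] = 12*t*exp(t^2) - 4*t + 2*cos(2*t) + 1/3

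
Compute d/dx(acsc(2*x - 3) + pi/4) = -2/(4*x^2*sqrt(1 - 1/(4*x^2 - 12*x + 9)) - 12*x*sqrt(1 - 1/(4*x^2 - 12*x + 9)) + 9*sqrt(1 - 1/(4*x^2 - 12*x + 9)))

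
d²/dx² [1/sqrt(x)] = 3/(4*x^(5/2))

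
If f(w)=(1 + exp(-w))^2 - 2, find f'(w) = (-2*exp(w) - 2)*exp(-2*w)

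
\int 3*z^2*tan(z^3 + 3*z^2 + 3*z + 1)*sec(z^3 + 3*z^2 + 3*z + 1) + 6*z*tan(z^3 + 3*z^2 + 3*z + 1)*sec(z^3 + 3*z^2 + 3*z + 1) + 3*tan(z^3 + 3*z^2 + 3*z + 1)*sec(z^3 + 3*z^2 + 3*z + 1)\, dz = sec((z + 1)^3) + C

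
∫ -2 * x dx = -x^2 + C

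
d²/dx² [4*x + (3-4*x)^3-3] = 288 - 384*x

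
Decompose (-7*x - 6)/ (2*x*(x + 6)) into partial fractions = -3/(x + 6) - 1/(2*x)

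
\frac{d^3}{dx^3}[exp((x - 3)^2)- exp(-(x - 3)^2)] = (8*x^3*exp(2*x^2 - 12*x + 18) + 8*x^3 - 72*x^2*exp(2*x^2 - 12*x + 18) - 72*x^2 + 228*x*exp(2*x^2 - 12*x + 18) + 204*x - 252*exp(2*x^2 - 12*x + 18) - 180)*exp(-x^2 + 6*x - 9)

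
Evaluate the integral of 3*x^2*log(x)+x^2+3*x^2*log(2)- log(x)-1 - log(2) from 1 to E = (-E + exp(3))*log(2*E)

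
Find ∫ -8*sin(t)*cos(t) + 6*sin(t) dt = -6*cos(t) + 2*cos(2*t) + C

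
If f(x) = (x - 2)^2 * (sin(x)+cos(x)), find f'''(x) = x^2*sin(x) - x^2*cos(x) - 10*x*sin(x) - 2*x*cos(x) + 10*sin(x) + 14*cos(x)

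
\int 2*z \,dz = z^2 + C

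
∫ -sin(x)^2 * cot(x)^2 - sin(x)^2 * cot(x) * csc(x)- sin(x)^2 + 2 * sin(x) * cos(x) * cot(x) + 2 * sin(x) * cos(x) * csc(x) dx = (cos(x) + 1)*sin(x) + C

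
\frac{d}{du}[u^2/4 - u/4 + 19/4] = u/2 - 1/4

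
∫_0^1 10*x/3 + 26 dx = 83/3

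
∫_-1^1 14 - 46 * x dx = 28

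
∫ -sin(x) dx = cos(x) + C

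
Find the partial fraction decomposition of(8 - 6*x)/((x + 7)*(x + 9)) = -31/(x + 9) + 25/(x + 7)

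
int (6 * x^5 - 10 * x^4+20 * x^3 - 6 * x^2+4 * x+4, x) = x^6 - 2*x^5 + 5*x^4 - 2*x^3 + 2*x^2 + 4*x + C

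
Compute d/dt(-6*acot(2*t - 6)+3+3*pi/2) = 12/(4*t^2 - 24*t + 37)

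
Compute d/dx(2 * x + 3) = 2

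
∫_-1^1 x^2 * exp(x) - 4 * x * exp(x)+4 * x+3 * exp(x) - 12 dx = -24 - 16*exp(-1) + 4*E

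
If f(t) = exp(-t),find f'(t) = -exp(-t)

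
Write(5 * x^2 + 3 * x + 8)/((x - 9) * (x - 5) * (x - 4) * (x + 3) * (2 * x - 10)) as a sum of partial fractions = 11/(2688*(x + 3)) - 10/(7*(x - 4)) + 153/(128*(x - 5)) - 37/(16*(x - 5)^2) + 11/(48*(x - 9))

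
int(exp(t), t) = exp(t) + C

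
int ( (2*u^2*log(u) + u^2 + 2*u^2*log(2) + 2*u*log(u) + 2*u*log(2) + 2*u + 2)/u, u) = ((u + 1)^2 + 1)*log(2*u) + C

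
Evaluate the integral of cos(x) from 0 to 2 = sin(2)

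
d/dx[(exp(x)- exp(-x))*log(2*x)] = (x*exp(2*x)*log(x) + x*exp(2*x)*log(2) + x*log(x) + x*log(2) + exp(2*x) - 1)*exp(-x)/x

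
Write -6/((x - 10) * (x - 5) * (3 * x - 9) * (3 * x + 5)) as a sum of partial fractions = 27/(4900*(3*x + 5)) - 1/(98*(x - 3)) + 1/(100*(x - 5)) - 2/(1225*(x - 10))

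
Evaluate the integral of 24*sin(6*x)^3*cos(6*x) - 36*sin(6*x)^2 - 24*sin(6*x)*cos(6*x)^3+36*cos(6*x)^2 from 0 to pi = 0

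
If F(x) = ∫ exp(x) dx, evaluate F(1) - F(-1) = E - exp(-1)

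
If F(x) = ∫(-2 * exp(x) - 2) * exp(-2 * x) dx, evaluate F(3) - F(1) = -(exp(-1) + 1)^2 + (exp(-3) + 1)^2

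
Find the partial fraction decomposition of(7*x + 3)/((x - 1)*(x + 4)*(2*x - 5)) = 82/(39*(2*x - 5)) - 5/(13*(x + 4)) - 2/(3*(x - 1))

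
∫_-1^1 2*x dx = 0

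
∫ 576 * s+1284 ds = 288*s^2 + 1284*s + C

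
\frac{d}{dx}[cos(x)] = -sin(x)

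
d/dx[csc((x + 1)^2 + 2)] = -4*(x + 1)*cos(x^2 + 2*x + 3)/(1 - cos(2*(x^2 + 2*x + 3)))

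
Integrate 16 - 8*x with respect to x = -4*x^2 + 16*x + C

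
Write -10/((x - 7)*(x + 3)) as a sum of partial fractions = 1/(x + 3) - 1/(x - 7)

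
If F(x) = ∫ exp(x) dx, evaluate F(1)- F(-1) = E - exp(-1)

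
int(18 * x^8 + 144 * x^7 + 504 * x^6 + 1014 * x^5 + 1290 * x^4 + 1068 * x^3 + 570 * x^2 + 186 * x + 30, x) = 2*x^9 + 18*x^8 + 72*x^7 + 169*x^6 + 258*x^5 + 267*x^4 + 190*x^3 + 93*x^2 + 30*x + C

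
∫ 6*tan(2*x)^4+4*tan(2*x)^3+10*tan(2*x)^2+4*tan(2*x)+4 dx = (tan(2*x)^2 + tan(2*x) + 2)*tan(2*x) + C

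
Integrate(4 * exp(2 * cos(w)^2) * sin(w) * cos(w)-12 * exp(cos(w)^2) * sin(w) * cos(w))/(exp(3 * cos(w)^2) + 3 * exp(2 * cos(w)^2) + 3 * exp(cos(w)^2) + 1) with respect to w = 2*(E - exp(sin(w)^2))*exp(sin(w)^2)/(exp(sin(w)^2) + E)^2 + C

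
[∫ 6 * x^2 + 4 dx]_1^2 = 18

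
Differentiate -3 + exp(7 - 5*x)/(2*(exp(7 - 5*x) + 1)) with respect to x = -5*exp(5*x - 7)/(2*exp(-14)*exp(10*x) + 4*exp(-7)*exp(5*x) + 2)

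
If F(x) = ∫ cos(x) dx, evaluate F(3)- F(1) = -sin(1) + sin(3)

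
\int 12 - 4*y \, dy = -2*y^2 + 12*y + C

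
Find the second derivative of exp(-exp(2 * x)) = (4*exp(4*x) - 4*exp(2*x))*exp(-exp(2*x))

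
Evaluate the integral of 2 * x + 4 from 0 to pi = -4 + (2 + pi)^2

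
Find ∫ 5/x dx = 5*log(3*x) + C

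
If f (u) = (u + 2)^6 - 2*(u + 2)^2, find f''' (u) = 120*u^3 + 720*u^2 + 1440*u + 960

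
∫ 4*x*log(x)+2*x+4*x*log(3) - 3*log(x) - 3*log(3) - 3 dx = x*(2*x - 3)*log(3*x) + C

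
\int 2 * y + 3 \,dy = y^2 + 3*y + C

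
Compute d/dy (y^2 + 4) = 2*y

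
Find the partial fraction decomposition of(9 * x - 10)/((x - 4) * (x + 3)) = 37/(7*(x + 3)) + 26/(7*(x - 4))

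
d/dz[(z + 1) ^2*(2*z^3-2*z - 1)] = 10*z^4 + 16*z^3 - 10*z - 4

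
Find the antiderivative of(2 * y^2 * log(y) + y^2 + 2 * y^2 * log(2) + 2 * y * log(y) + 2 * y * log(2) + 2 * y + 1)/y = (y + 1)^2*log(2*y) + C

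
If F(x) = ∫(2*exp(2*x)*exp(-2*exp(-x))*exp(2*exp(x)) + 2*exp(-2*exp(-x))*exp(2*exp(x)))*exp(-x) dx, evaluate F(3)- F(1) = -exp(-2*exp(-1) + 2*E) + exp(-2*exp(-3) + 2*exp(3))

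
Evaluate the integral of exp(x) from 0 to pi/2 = -1 + exp(pi/2)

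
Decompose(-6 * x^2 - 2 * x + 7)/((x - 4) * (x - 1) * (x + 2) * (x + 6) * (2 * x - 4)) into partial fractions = -197/(4480*(x + 6)) + 13/(576*(x + 2)) - 1/(126*(x - 1)) + 21/(128*(x - 2)) - 97/(720*(x - 4))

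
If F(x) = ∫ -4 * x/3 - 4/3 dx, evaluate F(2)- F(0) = -16/3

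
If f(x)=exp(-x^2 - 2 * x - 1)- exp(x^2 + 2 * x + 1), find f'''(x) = (-8*x^3*exp(2*x^2 + 4*x + 2) - 8*x^3 - 24*x^2*exp(2*x^2 + 4*x + 2) - 24*x^2 - 36*x*exp(2*x^2 + 4*x + 2) - 12*x - 20*exp(2*x^2 + 4*x + 2) + 4)*exp(-x^2 - 2*x - 1)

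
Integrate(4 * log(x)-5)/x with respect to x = 2*(log(x) - 1)^2 - log(x) + C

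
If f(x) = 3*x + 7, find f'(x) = 3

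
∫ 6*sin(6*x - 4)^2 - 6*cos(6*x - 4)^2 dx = -sin(12*x - 8)/2 + C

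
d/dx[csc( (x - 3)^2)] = 4*(3 - x)*cos(x^2 - 6*x + 9)/(1 - cos(2*(x^2 - 6*x + 9)))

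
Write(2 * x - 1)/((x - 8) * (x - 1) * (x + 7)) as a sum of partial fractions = -1/(8*(x + 7)) - 1/(56*(x - 1)) + 1/(7*(x - 8))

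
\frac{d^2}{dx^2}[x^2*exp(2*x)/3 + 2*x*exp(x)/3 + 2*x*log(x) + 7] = (4*x^3*exp(2*x) + 8*x^2*exp(2*x) + 2*x^2*exp(x) + 2*x*exp(2*x) + 4*x*exp(x) + 6)/(3*x)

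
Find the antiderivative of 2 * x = x^2 + C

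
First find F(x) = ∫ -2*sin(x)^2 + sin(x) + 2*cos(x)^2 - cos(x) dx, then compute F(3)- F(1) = -sin(2) + sin(6) - sqrt(2)*sin(pi/4 + 3) + sqrt(2)*sin(pi/4 + 1)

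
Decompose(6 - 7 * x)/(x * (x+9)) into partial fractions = -23/(3*(x + 9)) + 2/(3*x)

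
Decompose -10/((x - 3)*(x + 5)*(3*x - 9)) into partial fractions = -5/(96*(x + 5)) + 5/(96*(x - 3)) - 5/(12*(x - 3)^2)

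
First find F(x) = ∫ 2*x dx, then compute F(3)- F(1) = 8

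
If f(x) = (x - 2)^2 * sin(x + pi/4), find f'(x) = x^2*cos(x + pi/4) + 2*sqrt(2)*x*sin(x) - 2*x*cos(x + pi/4) - 4*sqrt(2)*sin(x)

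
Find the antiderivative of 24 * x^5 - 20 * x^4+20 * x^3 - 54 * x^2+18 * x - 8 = 4*x^6 - 4*x^5 + 5*x^4 - 18*x^3 + 9*x^2 - 8*x + C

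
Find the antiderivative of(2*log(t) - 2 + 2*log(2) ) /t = (log(2*t) - 1)^2 + C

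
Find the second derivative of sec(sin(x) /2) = (-2*sin(x)*sin(sin(x)/2)/cos(sin(x)/2) - cos(x)^2 + 2*cos(x)^2/cos(sin(x)/2)^2)/(4*cos(sin(x)/2))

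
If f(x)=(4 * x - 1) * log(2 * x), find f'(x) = (4*x*log(x) + 4*x*log(2) + 4*x - 1)/x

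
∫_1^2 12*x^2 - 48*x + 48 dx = 4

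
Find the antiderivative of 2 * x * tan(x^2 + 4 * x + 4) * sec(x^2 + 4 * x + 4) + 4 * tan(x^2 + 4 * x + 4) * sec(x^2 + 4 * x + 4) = sec((x + 2)^2) + C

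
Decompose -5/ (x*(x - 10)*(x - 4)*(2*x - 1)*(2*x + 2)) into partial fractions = -40/(399*(2*x - 1)) - 1/(66*(x + 1)) + 1/(336*(x - 4)) - 1/(5016*(x - 10)) + 1/(16*x)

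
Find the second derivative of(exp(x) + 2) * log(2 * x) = (x^2*exp(x)*log(x) + x^2*exp(x)*log(2) + 2*x*exp(x) - exp(x) - 2)/x^2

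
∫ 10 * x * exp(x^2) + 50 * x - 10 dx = 25*x^2 - 10*x + 5*exp(x^2) + C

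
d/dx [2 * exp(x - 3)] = 2*exp(x - 3)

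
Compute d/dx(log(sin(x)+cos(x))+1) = 1/tan(x + pi/4)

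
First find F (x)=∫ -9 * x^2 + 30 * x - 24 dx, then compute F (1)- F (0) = -12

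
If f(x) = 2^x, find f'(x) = 2^x*log(2)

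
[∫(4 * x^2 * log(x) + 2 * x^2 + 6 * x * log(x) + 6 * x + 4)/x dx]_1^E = 4 + 2*exp(2) + 6*E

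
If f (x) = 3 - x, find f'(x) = -1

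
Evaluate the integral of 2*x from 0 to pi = pi^2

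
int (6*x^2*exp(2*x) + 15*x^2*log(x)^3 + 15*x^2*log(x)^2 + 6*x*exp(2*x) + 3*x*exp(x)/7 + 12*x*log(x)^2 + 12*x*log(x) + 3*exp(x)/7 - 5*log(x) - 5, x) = x*(35*x^2*log(x)^3 + 21*x*exp(2*x) + 42*x*log(x)^2 + 3*exp(x) - 35*log(x))/7 + C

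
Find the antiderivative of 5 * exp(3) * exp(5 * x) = exp(5*x + 3) + C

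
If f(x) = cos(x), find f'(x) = -sin(x)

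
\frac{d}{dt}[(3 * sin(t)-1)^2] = 6*(3*sin(t) - 1)*cos(t)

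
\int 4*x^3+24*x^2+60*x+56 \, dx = x^4 + 8*x^3 + 30*x^2 + 56*x + C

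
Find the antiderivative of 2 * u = u^2 + C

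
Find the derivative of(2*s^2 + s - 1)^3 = 48*s^5 + 60*s^4 - 24*s^3 - 33*s^2 + 6*s + 3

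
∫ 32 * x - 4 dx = 16*x^2 - 4*x + C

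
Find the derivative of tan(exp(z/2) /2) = exp(z/2)/(4*cos(exp(z/2)/2)^2)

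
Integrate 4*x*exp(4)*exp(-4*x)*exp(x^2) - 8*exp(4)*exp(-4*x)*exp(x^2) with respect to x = 2*exp((x - 2)^2) + C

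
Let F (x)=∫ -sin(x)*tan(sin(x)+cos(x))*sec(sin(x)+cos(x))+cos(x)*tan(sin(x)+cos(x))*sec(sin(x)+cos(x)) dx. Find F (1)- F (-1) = -sec(-cos(1) + sin(1)) + sec(cos(1) + sin(1))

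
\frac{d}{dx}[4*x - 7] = 4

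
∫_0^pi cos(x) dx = 0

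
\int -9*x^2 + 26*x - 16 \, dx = -3*x^3 + 13*x^2 - 16*x + C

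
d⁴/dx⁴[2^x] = 2^x*log(2)^4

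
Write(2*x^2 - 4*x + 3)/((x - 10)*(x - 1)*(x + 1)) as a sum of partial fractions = 9/(22*(x + 1)) - 1/(18*(x - 1)) + 163/(99*(x - 10))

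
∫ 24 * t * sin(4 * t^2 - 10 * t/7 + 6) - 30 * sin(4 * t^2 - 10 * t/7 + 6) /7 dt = -3*cos(4*t^2 - 10*t/7 + 6) + C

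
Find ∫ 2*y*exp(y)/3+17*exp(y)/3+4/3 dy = (2*y + 15)*(exp(y) + 2)/3 + C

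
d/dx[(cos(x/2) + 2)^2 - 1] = -2*sin(x/2) - sin(x)/2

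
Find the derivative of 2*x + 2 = 2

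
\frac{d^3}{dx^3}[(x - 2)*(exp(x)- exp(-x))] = (x*exp(2*x) + x + exp(2*x) - 5)*exp(-x)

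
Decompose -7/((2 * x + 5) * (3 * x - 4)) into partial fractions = -21/(23*(3*x - 4)) + 14/(23*(2*x + 5))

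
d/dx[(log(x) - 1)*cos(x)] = (-x*log(x)*sin(x) + x*sin(x) + cos(x))/x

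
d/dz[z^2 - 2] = 2*z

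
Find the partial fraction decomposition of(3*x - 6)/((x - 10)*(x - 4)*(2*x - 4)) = -1/(4*(x - 4)) + 1/(4*(x - 10))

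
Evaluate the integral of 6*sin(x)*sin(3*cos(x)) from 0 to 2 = 2*cos(3*cos(2)) - 2*cos(3)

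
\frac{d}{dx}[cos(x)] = -sin(x)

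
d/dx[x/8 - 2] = 1/8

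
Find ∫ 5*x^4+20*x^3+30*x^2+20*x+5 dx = x^5 + 5*x^4 + 10*x^3 + 10*x^2 + 5*x + C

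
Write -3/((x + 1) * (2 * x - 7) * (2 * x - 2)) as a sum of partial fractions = -2/(15*(2*x - 7)) - 1/(12*(x + 1)) + 3/(20*(x - 1))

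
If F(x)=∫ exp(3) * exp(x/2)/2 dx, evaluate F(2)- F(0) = -exp(3) + exp(4)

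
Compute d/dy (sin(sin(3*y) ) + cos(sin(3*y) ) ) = 3*sqrt(2)*cos(3*y)*cos(sin(3*y) + pi/4)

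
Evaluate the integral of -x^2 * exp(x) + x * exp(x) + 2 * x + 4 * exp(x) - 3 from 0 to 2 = -3 + 3*exp(2)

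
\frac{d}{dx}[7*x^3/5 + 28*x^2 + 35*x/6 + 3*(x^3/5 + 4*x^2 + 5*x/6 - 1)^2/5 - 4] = 18*x^5/125 + 24*x^4/5 + 196*x^3/5 + 387*x^2/25 + 1417*x/30 + 29/6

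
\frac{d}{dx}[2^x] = 2^x*log(2)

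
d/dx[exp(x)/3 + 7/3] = exp(x)/3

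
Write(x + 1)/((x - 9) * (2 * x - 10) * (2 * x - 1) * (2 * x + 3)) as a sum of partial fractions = 1/(1092*(2*x + 3)) + 1/(204*(2*x - 1)) - 1/(156*(x - 5)) + 5/(1428*(x - 9))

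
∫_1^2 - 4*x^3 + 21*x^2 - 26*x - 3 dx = -8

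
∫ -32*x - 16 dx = -16*x^2 - 16*x + C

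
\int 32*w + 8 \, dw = 16*w^2 + 8*w + C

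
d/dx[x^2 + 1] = 2*x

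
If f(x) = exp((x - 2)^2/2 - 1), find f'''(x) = x^3*exp(x^2/2 - 2*x + 1) - 6*x^2*exp(x^2/2 - 2*x + 1) + 15*x*exp(x^2/2 - 2*x + 1) - 14*exp(x^2/2 - 2*x + 1)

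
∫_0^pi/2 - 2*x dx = -pi^2/4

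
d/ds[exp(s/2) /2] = exp(s/2)/4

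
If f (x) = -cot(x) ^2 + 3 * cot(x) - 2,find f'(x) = (-3 + 2*cos(x)/sin(x))/sin(x)^2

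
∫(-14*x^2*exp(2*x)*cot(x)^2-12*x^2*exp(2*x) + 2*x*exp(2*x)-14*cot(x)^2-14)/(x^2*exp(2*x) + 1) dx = log(x^2*exp(2*x) + 1) + 14*cot(x) + C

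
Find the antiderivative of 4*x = 2*x^2 + C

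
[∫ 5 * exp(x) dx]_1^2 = -5*E + 5*exp(2)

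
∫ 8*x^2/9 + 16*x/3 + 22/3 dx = 8*x^3/27 + 8*x^2/3 + 22*x/3 + C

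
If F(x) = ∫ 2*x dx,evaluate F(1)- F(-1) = 0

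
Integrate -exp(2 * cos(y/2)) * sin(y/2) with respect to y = exp(2*cos(y/2)) + C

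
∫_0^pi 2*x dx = pi^2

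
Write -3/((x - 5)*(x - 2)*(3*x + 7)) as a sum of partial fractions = -27/(286*(3*x + 7)) + 1/(13*(x - 2)) - 1/(22*(x - 5))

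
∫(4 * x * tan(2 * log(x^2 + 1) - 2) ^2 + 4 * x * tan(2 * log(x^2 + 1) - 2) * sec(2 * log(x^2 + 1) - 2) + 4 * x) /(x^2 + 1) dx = tan(2*log(x^2 + 1) - 2) + sec(2*log(x^2 + 1) - 2) + C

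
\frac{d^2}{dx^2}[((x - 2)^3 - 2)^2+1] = 30*x^4 - 240*x^3 + 720*x^2 - 984*x + 528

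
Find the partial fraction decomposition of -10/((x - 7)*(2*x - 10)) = 5/(2*(x - 5)) - 5/(2*(x - 7))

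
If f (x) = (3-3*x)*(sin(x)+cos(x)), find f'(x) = 3*x*sin(x) - 3*x*cos(x) - 6*sin(x)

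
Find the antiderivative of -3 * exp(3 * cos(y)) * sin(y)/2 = exp(3*cos(y))/2 + C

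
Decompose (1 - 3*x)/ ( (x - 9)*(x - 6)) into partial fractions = 17/(3*(x - 6)) - 26/(3*(x - 9))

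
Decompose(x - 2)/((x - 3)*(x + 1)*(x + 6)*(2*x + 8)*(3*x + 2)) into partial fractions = 27/(440*(3*x + 2)) - 1/(360*(x + 6)) + 1/(140*(x + 4)) - 1/(40*(x + 1)) + 1/(5544*(x - 3))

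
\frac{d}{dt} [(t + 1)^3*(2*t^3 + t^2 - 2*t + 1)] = 12*t^5 + 35*t^4 + 28*t^3 - 4*t + 1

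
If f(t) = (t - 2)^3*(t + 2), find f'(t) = 4*t^3 - 12*t^2 + 16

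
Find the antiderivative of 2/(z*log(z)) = 2*log(log(z)/2) + C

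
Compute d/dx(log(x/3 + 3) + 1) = 1/(x + 9)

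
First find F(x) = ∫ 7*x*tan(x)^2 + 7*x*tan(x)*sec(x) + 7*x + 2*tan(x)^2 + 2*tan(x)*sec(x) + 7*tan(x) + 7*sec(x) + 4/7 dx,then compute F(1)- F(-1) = -20/7 + 4*tan(1) + 14*sec(1)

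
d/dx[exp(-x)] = -exp(-x)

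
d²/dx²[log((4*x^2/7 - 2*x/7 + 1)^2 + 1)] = (-256*x^6 + 384*x^5 - 672*x^4 + 512*x^3 + 2904*x^2 - 1512*x + 2744)/(64*x^8 - 128*x^7 + 544*x^6 - 704*x^5 + 1908*x^4 - 1624*x^3 + 3136*x^2 - 1372*x + 2401)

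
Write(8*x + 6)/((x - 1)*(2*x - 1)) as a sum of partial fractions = -20/(2*x - 1) + 14/(x - 1)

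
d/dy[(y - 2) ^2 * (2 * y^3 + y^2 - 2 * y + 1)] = 10*y^4 - 28*y^3 + 6*y^2 + 26*y - 12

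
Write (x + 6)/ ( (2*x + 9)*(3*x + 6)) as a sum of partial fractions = -1/(5*(2*x + 9)) + 4/(15*(x + 2))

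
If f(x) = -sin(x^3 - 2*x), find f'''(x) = 27*x^6*cos(x^3 - 2*x) - 54*x^4*cos(x^3 - 2*x) + 54*x^3*sin(x^3 - 2*x) + 36*x^2*cos(x^3 - 2*x) - 36*x*sin(x^3 - 2*x) - 14*cos(x^3 - 2*x)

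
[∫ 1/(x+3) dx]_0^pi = -log(6) + log(6 + 2*pi)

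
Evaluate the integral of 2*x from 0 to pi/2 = pi^2/4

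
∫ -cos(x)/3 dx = -sin(x)/3 + C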